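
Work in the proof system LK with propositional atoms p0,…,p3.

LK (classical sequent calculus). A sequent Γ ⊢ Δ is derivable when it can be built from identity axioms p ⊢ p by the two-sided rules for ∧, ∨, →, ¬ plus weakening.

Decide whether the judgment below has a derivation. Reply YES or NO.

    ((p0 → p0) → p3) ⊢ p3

Derivation (root first):
[→L] ((p0 → p0) → p3) ⊢ p3
  [→R]  ⊢ (p0 → p0)
    [Ax] p0 ⊢ p0
  [Ax] p3 ⊢ p3

Result: YES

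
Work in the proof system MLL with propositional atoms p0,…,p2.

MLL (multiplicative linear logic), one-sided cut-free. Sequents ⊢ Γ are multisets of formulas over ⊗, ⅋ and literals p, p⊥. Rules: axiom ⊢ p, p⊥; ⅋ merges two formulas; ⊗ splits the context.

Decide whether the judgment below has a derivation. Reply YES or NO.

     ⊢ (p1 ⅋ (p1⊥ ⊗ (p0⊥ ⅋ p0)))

Derivation trace:
[⅋]  ⊢ (p1 ⅋ (p1⊥ ⊗ (p0⊥ ⅋ p0)))
  [⊗]  ⊢ p1, (p1⊥ ⊗ (p0⊥ ⅋ p0))
    [Ax]  ⊢ p1, p1⊥
    [⅋]  ⊢ (p0⊥ ⅋ p0)
      [Ax]  ⊢ p0, p0⊥

Result: YES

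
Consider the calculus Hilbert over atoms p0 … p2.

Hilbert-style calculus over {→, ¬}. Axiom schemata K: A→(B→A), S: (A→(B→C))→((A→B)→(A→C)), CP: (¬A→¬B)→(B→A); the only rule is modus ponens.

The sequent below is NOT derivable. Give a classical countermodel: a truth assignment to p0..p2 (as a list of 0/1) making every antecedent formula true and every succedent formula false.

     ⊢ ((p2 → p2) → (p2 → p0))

Search for a countermodel by truth-table:
  v=000: Γ:[] Δ:[((p2 → p2) → (p2 → p0))=T] refutes=False
  v=001: Γ:[] Δ:[((p2 → p2) → (p2 → p0))=F] refutes=True  ← countermodel

Result: [0, 0, 1]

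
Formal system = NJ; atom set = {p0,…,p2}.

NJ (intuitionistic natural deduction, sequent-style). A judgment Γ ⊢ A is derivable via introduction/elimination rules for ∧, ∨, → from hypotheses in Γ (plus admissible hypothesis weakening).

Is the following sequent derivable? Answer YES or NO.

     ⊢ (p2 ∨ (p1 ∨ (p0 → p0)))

Derivation (root first):
[∨I₂]  ⊢ (p2 ∨ (p1 ∨ (p0 → p0)))
  [∨I₂]  ⊢ (p1 ∨ (p0 → p0))
    [→I]  ⊢ (p0 → p0)
      [Ax] p0 ⊢ p0

Result: YES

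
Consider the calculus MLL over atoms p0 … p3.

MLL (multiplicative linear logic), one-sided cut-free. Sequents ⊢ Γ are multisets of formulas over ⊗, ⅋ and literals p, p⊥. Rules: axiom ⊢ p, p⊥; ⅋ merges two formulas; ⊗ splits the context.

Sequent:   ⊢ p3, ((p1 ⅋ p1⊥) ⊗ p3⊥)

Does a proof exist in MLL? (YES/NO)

Derivation trace:
[⊗]  ⊢ p3, ((p1 ⅋ p1⊥) ⊗ p3⊥)
  [⅋]  ⊢ (p1 ⅋ p1⊥)
    [Ax]  ⊢ p1, p1⊥
  [Ax]  ⊢ p3, p3⊥

Result: YES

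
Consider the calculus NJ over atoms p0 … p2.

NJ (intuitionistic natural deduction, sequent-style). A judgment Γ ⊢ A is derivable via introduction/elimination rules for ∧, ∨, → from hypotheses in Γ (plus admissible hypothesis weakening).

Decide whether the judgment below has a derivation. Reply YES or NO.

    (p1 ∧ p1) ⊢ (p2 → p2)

Proof tree:
[Wk] (p1 ∧ p1) ⊢ (p2 → p2)
  [→I]  ⊢ (p2 → p2)
    [Ax] p2 ⊢ p2

Result: YES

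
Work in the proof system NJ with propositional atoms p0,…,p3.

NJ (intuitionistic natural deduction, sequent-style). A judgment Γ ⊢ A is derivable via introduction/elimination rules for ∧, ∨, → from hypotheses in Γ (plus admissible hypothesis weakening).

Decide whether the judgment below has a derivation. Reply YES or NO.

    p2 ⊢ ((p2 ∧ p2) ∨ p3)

Derivation trace:
[∨I₁] p2 ⊢ ((p2 ∧ p2) ∨ p3)
  [∧I] p2 ⊢ (p2 ∧ p2)
    [Ax] p2 ⊢ p2
    [Ax] p2 ⊢ p2

Result: YES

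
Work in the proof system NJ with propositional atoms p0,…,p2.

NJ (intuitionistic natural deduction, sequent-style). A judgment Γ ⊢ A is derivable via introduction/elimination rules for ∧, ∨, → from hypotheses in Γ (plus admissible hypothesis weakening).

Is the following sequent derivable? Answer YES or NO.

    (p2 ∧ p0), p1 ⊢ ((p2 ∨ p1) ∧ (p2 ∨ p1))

Derivation (root first):
[∧I] (p2 ∧ p0), p1 ⊢ ((p2 ∨ p1) ∧ (p2 ∨ p1))
  [∨I₂] p1, (p2 ∧ p0) ⊢ (p2 ∨ p1)
    [Wk] p1, (p2 ∧ p0) ⊢ p1
      [Ax] p1 ⊢ p1
  [∨I₂] p1 ⊢ (p2 ∨ p1)
    [Ax] p1 ⊢ p1

Result: YES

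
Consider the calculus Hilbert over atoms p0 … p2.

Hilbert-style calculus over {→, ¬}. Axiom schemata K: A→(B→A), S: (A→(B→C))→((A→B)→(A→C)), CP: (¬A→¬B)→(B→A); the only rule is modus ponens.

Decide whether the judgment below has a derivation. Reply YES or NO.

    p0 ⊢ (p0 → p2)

Enumerate valuations to refute Γ ⊢ Δ:
  v=000: Γ:[p0=F] Δ:[(p0 → p2)=T] refutes=False
  v=001: Γ:[p0=F] Δ:[(p0 → p2)=T] refutes=False
  v=010: Γ:[p0=F] Δ:[(p0 → p2)=T] refutes=False
  v=011: Γ:[p0=F] Δ:[(p0 → p2)=T] refutes=False
  v=100: Γ:[p0=T] Δ:[(p0 → p2)=F] refutes=True  ← countermodel

Result: NO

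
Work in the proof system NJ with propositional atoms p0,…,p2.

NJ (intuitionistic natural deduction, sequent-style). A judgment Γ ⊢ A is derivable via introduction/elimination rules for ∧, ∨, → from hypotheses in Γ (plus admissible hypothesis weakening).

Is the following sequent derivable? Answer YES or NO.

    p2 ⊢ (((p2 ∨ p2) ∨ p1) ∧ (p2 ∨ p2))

Proof tree:
[∧I] p2 ⊢ (((p2 ∨ p2) ∨ p1) ∧ (p2 ∨ p2))
  [∨I₁] p2 ⊢ ((p2 ∨ p2) ∨ p1)
    [∨I₂] p2 ⊢ (p2 ∨ p2)
      [Ax] p2 ⊢ p2
  [∨I₂] p2 ⊢ (p2 ∨ p2)
    [Ax] p2 ⊢ p2

Result: YES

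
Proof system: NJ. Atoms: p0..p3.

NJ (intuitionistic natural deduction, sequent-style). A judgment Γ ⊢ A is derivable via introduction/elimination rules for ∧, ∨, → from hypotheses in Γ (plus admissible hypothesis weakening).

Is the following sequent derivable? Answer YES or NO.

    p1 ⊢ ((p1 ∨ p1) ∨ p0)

Derivation (root first):
[∨I₁] p1 ⊢ ((p1 ∨ p1) ∨ p0)
  [∨I₂] p1 ⊢ (p1 ∨ p1)
    [Ax] p1 ⊢ p1

Result: YES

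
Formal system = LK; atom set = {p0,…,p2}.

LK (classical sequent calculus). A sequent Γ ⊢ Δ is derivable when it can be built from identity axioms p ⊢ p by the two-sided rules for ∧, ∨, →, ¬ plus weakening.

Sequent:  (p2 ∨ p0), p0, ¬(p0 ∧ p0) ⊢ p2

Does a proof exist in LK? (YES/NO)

Derivation trace:
[¬L] (p2 ∨ p0), p0, ¬(p0 ∧ p0) ⊢ p2
  [∧R] (p2 ∨ p0), p0 ⊢ p2, (p0 ∧ p0)
    [Ax] p0 ⊢ p0
    [∨L] (p2 ∨ p0) ⊢ p2, p0
      [Ax] p2 ⊢ p2
      [Ax] p0 ⊢ p0

Result: YES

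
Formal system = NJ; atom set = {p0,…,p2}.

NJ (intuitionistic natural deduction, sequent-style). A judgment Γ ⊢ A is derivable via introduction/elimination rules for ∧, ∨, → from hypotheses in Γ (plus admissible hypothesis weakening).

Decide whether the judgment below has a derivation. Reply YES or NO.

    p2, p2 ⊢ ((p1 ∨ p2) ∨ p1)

Proof tree:
[Wk] p2, p2 ⊢ ((p1 ∨ p2) ∨ p1)
  [∨I₁] p2 ⊢ ((p1 ∨ p2) ∨ p1)
    [∨I₂] p2 ⊢ (p1 ∨ p2)
      [Ax] p2 ⊢ p2

Result: YES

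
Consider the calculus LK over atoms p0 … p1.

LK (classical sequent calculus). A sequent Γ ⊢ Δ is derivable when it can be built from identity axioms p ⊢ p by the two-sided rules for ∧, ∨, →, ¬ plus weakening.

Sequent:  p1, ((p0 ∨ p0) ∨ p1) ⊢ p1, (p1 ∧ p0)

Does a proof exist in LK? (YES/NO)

Proof tree:
[∨L] p1, ((p0 ∨ p0) ∨ p1) ⊢ p1, (p1 ∧ p0)
  [∨L] p1, (p0 ∨ p0) ⊢ (p1 ∧ p0)
    [∧R] p1, p0 ⊢ (p1 ∧ p0)
      [Ax] p1 ⊢ p1
      [WL] p0, p0 ⊢ p0
        [Ax] p0 ⊢ p0
    [∧R] p1, p0 ⊢ (p1 ∧ p0)
      [Ax] p1 ⊢ p1
      [WL] p0, p0 ⊢ p0
        [Ax] p0 ⊢ p0
  [Ax] p1 ⊢ p1

Result: YES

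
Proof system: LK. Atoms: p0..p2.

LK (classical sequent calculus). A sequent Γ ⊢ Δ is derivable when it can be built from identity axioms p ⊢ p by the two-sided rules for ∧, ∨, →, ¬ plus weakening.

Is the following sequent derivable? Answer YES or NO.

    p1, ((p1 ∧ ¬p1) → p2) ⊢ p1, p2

Derivation trace:
[→L] p1, ((p1 ∧ ¬p1) → p2) ⊢ p1, p2
  [∧R] p1 ⊢ p1, (p1 ∧ ¬p1)
    [Ax] p1 ⊢ p1
    [¬R]  ⊢ p1, ¬p1
      [Ax] p1 ⊢ p1
  [Ax] p2 ⊢ p2

Result: YES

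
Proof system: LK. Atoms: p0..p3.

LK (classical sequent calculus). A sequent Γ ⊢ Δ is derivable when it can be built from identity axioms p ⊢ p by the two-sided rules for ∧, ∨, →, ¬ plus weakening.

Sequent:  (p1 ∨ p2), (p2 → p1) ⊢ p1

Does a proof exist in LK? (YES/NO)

Derivation (root first):
[→L] (p1 ∨ p2), (p2 → p1) ⊢ p1
  [∨L] (p1 ∨ p2) ⊢ p1, p2
    [Ax] p1 ⊢ p1
    [Ax] p2 ⊢ p2
  [Ax] p1 ⊢ p1

Result: YES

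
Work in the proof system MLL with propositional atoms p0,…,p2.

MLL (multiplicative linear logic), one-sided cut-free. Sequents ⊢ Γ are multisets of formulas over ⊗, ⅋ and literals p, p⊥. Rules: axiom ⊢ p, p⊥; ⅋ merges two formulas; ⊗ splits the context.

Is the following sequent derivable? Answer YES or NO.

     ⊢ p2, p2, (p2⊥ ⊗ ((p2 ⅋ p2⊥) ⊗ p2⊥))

Proof tree:
[⊗]  ⊢ p2, p2, (p2⊥ ⊗ ((p2 ⅋ p2⊥) ⊗ p2⊥))
  [Ax]  ⊢ p2, p2⊥
  [⊗]  ⊢ p2, ((p2 ⅋ p2⊥) ⊗ p2⊥)
    [⅋]  ⊢ (p2 ⅋ p2⊥)
      [Ax]  ⊢ p2, p2⊥
    [Ax]  ⊢ p2, p2⊥

Result: YES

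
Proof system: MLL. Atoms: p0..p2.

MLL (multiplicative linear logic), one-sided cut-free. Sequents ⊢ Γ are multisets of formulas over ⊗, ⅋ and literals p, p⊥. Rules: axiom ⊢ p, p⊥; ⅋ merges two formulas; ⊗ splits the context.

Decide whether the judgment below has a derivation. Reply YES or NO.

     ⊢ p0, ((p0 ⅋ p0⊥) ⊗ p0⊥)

Derivation (root first):
[⊗]  ⊢ p0, ((p0 ⅋ p0⊥) ⊗ p0⊥)
  [⅋]  ⊢ (p0 ⅋ p0⊥)
    [Ax]  ⊢ p0, p0⊥
  [Ax]  ⊢ p0, p0⊥

Result: YES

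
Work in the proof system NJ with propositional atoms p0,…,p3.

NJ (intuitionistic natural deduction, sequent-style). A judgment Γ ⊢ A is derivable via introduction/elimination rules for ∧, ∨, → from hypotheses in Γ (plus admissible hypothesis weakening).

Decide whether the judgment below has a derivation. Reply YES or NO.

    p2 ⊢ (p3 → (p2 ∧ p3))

Derivation (root first):
[→I] p2 ⊢ (p3 → (p2 ∧ p3))
  [∧I] p2, p3 ⊢ (p2 ∧ p3)
    [Ax] p2 ⊢ p2
    [Ax] p3 ⊢ p3

Result: YES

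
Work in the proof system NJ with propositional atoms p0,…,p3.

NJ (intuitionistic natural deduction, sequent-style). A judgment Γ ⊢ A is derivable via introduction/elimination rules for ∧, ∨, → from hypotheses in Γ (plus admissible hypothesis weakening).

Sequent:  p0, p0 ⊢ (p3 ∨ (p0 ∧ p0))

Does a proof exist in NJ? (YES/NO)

Derivation trace:
[Wk] p0, p0 ⊢ (p3 ∨ (p0 ∧ p0))
  [∨I₂] p0 ⊢ (p3 ∨ (p0 ∧ p0))
    [∧I] p0 ⊢ (p0 ∧ p0)
      [Ax] p0 ⊢ p0
      [Ax] p0 ⊢ p0

Result: YES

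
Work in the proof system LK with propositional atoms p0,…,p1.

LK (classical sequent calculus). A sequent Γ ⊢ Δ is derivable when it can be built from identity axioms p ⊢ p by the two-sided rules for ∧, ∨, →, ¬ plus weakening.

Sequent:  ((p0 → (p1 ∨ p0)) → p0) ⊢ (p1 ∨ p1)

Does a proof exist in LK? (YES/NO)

Truth-table refutation:
  v=00: Γ:[((p0 → (p1 ∨ p0)) → p0)=F] Δ:[(p1 ∨ p1)=F] refutes=False
  v=01: Γ:[((p0 → (p1 ∨ p0)) → p0)=F] Δ:[(p1 ∨ p1)=T] refutes=False
  v=10: Γ:[((p0 → (p1 ∨ p0)) → p0)=T] Δ:[(p1 ∨ p1)=F] refutes=True  ← countermodel

Result: NO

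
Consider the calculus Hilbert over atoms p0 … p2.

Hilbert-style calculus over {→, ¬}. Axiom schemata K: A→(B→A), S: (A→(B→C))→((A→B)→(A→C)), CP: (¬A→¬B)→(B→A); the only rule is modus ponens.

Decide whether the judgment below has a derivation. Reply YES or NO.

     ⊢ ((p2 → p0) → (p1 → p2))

Search for a countermodel by truth-table:
  v=000: Γ:[] Δ:[((p2 → p0) → (p1 → p2))=T] refutes=False
  v=001: Γ:[] Δ:[((p2 → p0) → (p1 → p2))=T] refutes=False
  v=010: Γ:[] Δ:[((p2 → p0) → (p1 → p2))=F] refutes=True  ← countermodel

Result: NO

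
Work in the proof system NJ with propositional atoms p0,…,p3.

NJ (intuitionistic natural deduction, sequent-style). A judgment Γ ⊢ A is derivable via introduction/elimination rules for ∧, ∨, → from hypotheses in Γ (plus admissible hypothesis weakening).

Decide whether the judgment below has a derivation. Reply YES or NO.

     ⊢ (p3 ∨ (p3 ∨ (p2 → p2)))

Proof tree:
[∨I₂]  ⊢ (p3 ∨ (p3 ∨ (p2 → p2)))
  [∨I₂]  ⊢ (p3 ∨ (p2 → p2))
    [→I]  ⊢ (p2 → p2)
      [Ax] p2 ⊢ p2

Result: YES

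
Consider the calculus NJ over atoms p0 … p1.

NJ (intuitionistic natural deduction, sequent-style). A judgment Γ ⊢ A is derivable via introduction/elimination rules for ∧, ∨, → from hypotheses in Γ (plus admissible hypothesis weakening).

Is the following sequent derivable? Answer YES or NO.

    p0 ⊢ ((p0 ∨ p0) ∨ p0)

Proof tree:
[∨I₁] p0 ⊢ ((p0 ∨ p0) ∨ p0)
  [∨I₂] p0 ⊢ (p0 ∨ p0)
    [Ax] p0 ⊢ p0

Result: YES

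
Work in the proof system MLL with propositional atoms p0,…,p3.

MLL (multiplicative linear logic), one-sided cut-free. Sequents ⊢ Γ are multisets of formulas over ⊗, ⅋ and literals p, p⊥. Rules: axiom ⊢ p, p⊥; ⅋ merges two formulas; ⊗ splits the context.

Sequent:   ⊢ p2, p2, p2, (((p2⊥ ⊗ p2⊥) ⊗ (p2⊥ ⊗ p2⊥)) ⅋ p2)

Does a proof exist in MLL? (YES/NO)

Derivation (root first):
[⅋]  ⊢ p2, p2, p2, (((p2⊥ ⊗ p2⊥) ⊗ (p2⊥ ⊗ p2⊥)) ⅋ p2)
  [⊗]  ⊢ p2, p2, p2, p2, ((p2⊥ ⊗ p2⊥) ⊗ (p2⊥ ⊗ p2⊥))
    [⊗]  ⊢ p2, p2, (p2⊥ ⊗ p2⊥)
      [Ax]  ⊢ p2, p2⊥
      [Ax]  ⊢ p2, p2⊥
    [⊗]  ⊢ p2, p2, (p2⊥ ⊗ p2⊥)
      [Ax]  ⊢ p2, p2⊥
      [Ax]  ⊢ p2, p2⊥

Result: YES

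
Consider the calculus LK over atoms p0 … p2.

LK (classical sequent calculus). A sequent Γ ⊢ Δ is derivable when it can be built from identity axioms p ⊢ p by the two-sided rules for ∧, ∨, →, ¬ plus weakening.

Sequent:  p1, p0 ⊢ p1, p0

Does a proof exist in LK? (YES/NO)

Derivation trace:
[WL] p1, p0 ⊢ p1, p0
  [WR] p1 ⊢ p1, p0
    [Ax] p1 ⊢ p1

Result: YES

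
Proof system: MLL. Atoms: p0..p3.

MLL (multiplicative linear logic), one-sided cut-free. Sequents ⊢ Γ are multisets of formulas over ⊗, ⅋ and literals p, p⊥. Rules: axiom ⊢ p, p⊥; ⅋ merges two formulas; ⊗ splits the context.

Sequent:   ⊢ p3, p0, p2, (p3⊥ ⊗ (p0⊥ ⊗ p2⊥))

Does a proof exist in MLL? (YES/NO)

Derivation (root first):
[⊗]  ⊢ p3, p0, p2, (p3⊥ ⊗ (p0⊥ ⊗ p2⊥))
  [Ax]  ⊢ p3, p3⊥
  [⊗]  ⊢ p0, p2, (p0⊥ ⊗ p2⊥)
    [Ax]  ⊢ p0, p0⊥
    [Ax]  ⊢ p2, p2⊥

Result: YES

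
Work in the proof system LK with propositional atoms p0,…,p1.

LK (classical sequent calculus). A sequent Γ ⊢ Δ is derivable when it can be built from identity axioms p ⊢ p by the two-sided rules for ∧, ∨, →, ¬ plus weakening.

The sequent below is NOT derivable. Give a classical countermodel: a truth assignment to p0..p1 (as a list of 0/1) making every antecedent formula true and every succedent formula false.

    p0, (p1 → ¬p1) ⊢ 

Search for a countermodel by truth-table:
  v=00: Γ:[p0=F, (p1 → ¬p1)=T] Δ:[] refutes=False
  v=01: Γ:[p0=F, (p1 → ¬p1)=F] Δ:[] refutes=False
  v=10: Γ:[p0=T, (p1 → ¬p1)=T] Δ:[] refutes=True  ← countermodel

Result: [1, 0]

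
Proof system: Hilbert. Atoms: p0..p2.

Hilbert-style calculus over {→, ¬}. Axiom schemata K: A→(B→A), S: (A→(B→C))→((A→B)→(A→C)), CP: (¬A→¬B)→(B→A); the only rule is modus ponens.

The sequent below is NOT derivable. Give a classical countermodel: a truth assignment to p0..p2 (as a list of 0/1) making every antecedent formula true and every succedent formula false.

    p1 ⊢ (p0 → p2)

Enumerate valuations to refute Γ ⊢ Δ:
  v=000: Γ:[p1=F] Δ:[(p0 → p2)=T] refutes=False
  v=001: Γ:[p1=F] Δ:[(p0 → p2)=T] refutes=False
  v=010: Γ:[p1=T] Δ:[(p0 → p2)=T] refutes=False
  v=011: Γ:[p1=T] Δ:[(p0 → p2)=T] refutes=False
  v=100: Γ:[p1=F] Δ:[(p0 → p2)=F] refutes=False
  v=101: Γ:[p1=F] Δ:[(p0 → p2)=T] refutes=False
  v=110: Γ:[p1=T] Δ:[(p0 → p2)=F] refutes=True  ← countermodel

Result: [1, 1, 0]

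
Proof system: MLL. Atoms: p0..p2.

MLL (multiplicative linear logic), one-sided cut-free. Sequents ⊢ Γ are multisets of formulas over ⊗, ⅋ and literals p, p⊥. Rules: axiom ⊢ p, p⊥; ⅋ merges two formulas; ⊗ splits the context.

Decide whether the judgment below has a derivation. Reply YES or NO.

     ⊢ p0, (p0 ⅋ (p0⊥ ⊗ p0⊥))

Derivation (root first):
[⅋]  ⊢ p0, (p0 ⅋ (p0⊥ ⊗ p0⊥))
  [⊗]  ⊢ p0, p0, (p0⊥ ⊗ p0⊥)
    [Ax]  ⊢ p0, p0⊥
    [Ax]  ⊢ p0, p0⊥

Result: YES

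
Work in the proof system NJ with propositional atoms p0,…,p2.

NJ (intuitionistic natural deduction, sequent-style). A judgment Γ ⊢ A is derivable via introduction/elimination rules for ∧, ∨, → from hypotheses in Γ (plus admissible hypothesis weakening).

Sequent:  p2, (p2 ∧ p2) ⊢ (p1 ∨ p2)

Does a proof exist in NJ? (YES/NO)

Derivation (root first):
[∨I₂] p2, (p2 ∧ p2) ⊢ (p1 ∨ p2)
  [Wk] p2, (p2 ∧ p2) ⊢ p2
    [Ax] p2 ⊢ p2

Result: YES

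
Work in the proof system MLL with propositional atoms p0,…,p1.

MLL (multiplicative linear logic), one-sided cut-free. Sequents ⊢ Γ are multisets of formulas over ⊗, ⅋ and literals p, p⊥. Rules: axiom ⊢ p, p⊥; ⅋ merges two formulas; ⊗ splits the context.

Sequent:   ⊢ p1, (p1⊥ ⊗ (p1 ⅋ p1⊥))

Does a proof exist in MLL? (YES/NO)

Derivation trace:
[⊗]  ⊢ p1, (p1⊥ ⊗ (p1 ⅋ p1⊥))
  [Ax]  ⊢ p1, p1⊥
  [⅋]  ⊢ (p1 ⅋ p1⊥)
    [Ax]  ⊢ p1, p1⊥

Result: YES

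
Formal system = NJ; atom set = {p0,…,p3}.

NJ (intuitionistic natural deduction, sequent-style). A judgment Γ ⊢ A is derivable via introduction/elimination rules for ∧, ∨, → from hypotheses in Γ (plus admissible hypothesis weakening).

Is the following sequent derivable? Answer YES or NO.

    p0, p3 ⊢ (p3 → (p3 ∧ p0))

Derivation trace:
[Wk] p0, p3 ⊢ (p3 → (p3 ∧ p0))
  [→I] p0 ⊢ (p3 → (p3 ∧ p0))
    [∧I] p3, p0 ⊢ (p3 ∧ p0)
      [Ax] p3 ⊢ p3
      [Ax] p0 ⊢ p0

Result: YES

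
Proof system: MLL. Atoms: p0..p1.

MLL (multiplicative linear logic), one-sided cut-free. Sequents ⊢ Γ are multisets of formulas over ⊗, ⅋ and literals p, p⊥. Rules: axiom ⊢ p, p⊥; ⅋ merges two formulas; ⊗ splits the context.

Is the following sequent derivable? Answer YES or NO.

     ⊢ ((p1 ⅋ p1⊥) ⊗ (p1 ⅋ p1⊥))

Proof tree:
[⊗]  ⊢ ((p1 ⅋ p1⊥) ⊗ (p1 ⅋ p1⊥))
  [⅋]  ⊢ (p1 ⅋ p1⊥)
    [Ax]  ⊢ p1, p1⊥
  [⅋]  ⊢ (p1 ⅋ p1⊥)
    [Ax]  ⊢ p1, p1⊥

Result: YES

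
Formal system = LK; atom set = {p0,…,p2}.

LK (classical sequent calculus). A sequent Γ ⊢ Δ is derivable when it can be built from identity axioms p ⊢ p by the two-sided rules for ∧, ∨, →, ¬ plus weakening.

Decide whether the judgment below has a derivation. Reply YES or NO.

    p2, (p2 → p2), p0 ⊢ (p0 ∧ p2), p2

Derivation (root first):
[WR] p2, (p2 → p2), p0 ⊢ (p0 ∧ p2), p2
  [∧R] p2, (p2 → p2), p0 ⊢ (p0 ∧ p2)
    [Ax] p0 ⊢ p0
    [→L] p2, (p2 → p2) ⊢ p2
      [Ax] p2 ⊢ p2
      [Ax] p2 ⊢ p2

Result: YES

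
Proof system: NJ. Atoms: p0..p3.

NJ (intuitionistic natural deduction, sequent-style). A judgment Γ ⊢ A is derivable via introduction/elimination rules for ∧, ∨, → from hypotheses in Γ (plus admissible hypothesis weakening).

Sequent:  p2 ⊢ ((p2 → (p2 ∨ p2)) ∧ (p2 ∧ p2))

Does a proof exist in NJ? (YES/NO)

Derivation trace:
[∧I] p2 ⊢ ((p2 → (p2 ∨ p2)) ∧ (p2 ∧ p2))
  [→I]  ⊢ (p2 → (p2 ∨ p2))
    [∨I₂] p2 ⊢ (p2 ∨ p2)
      [Ax] p2 ⊢ p2
  [∧I] p2 ⊢ (p2 ∧ p2)
    [Ax] p2 ⊢ p2
    [Ax] p2 ⊢ p2

Result: YES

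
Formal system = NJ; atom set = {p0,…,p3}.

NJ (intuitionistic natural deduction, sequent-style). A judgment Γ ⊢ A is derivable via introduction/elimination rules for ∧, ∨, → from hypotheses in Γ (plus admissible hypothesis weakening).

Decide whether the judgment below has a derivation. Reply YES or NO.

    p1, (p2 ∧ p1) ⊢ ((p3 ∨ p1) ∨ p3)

Derivation trace:
[∨I₁] p1, (p2 ∧ p1) ⊢ ((p3 ∨ p1) ∨ p3)
  [∨I₂] p1, (p2 ∧ p1) ⊢ (p3 ∨ p1)
    [Wk] p1, (p2 ∧ p1) ⊢ p1
      [Ax] p1 ⊢ p1

Result: YES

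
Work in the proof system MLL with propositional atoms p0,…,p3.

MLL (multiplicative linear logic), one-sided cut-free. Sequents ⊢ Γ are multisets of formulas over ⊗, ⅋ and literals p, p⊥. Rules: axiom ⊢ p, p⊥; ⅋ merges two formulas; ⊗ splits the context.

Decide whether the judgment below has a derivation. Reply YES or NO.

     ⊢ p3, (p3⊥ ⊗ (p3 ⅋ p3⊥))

Derivation (root first):
[⊗]  ⊢ p3, (p3⊥ ⊗ (p3 ⅋ p3⊥))
  [Ax]  ⊢ p3, p3⊥
  [⅋]  ⊢ (p3 ⅋ p3⊥)
    [Ax]  ⊢ p3, p3⊥

Result: YES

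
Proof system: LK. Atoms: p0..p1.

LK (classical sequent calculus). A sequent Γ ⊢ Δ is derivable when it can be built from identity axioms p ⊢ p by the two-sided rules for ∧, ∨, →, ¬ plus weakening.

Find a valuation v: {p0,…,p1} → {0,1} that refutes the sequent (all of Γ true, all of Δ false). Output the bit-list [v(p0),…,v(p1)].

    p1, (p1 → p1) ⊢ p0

Search for a countermodel by truth-table:
  v=00: Γ:[p1=F, (p1 → p1)=T] Δ:[p0=F] refutes=False
  v=01: Γ:[p1=T, (p1 → p1)=T] Δ:[p0=F] refutes=True  ← countermodel

Result: [0, 1]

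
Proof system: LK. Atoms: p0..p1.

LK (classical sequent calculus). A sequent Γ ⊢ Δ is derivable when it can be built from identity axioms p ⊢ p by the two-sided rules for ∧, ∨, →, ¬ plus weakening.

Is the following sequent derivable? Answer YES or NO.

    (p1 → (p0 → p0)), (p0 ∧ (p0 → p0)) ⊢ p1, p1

Truth-table refutation:
  v=00: Γ:[(p1 → (p0 → p0))=T, (p0 ∧ (p0 → p0))=F] Δ:[p1=F, p1=F] refutes=False
  v=01: Γ:[(p1 → (p0 → p0))=T, (p0 ∧ (p0 → p0))=F] Δ:[p1=T, p1=T] refutes=False
  v=10: Γ:[(p1 → (p0 → p0))=T, (p0 ∧ (p0 → p0))=T] Δ:[p1=F, p1=F] refutes=True  ← countermodel

Result: NO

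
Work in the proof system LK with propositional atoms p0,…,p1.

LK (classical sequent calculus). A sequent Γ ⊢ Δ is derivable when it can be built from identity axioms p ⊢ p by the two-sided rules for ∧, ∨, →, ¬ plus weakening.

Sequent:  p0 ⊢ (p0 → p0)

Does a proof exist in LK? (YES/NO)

Derivation (root first):
[→R] p0 ⊢ (p0 → p0)
  [WL] p0, p0 ⊢ p0
    [Ax] p0 ⊢ p0

Result: YES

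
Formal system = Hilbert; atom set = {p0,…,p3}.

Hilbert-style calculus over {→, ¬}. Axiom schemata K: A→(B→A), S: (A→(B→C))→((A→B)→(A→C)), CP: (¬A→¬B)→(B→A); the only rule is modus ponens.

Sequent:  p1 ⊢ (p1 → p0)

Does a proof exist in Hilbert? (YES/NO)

Enumerate valuations to refute Γ ⊢ Δ:
  v=0000: Γ:[p1=F] Δ:[(p1 → p0)=T] refutes=False
  v=0001: Γ:[p1=F] Δ:[(p1 → p0)=T] refutes=False
  v=0010: Γ:[p1=F] Δ:[(p1 → p0)=T] refutes=False
  v=0011: Γ:[p1=F] Δ:[(p1 → p0)=T] refutes=False
  v=0100: Γ:[p1=T] Δ:[(p1 → p0)=F] refutes=True  ← countermodel

Result: NO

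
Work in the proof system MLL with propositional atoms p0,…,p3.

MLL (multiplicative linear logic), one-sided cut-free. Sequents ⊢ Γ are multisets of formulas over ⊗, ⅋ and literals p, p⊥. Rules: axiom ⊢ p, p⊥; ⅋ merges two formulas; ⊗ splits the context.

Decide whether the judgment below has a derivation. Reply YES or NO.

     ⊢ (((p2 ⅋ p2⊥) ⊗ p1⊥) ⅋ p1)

Proof tree:
[⅋]  ⊢ (((p2 ⅋ p2⊥) ⊗ p1⊥) ⅋ p1)
  [⊗]  ⊢ p1, ((p2 ⅋ p2⊥) ⊗ p1⊥)
    [⅋]  ⊢ (p2 ⅋ p2⊥)
      [Ax]  ⊢ p2, p2⊥
    [Ax]  ⊢ p1, p1⊥

Result: YES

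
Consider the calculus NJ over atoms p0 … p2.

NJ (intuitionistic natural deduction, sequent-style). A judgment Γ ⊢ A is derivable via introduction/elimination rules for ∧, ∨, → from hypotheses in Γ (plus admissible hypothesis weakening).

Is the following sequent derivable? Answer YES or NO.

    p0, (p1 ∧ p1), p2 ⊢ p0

Derivation (root first):
[Wk] p0, (p1 ∧ p1), p2 ⊢ p0
  [Wk] p0, (p1 ∧ p1) ⊢ p0
    [Ax] p0 ⊢ p0

Result: YES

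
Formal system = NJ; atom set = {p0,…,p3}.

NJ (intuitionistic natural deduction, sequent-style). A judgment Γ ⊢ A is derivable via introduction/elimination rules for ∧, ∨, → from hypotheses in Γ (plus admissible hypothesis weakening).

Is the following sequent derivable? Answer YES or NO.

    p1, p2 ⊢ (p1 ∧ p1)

Derivation (root first):
[∧I] p1, p2 ⊢ (p1 ∧ p1)
  [Ax] p1 ⊢ p1
  [Wk] p1, p2 ⊢ p1
    [Ax] p1 ⊢ p1

Result: YES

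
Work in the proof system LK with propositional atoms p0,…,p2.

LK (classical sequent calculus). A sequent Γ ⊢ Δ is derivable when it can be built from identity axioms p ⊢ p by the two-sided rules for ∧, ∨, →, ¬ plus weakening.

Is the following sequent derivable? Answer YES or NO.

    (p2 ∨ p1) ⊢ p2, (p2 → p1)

Derivation trace:
[→R] (p2 ∨ p1) ⊢ p2, (p2 → p1)
  [∨L] p2, (p2 ∨ p1) ⊢ p1, p2
    [WL] p2, p2 ⊢ p2
      [Ax] p2 ⊢ p2
    [Ax] p1 ⊢ p1

Result: YES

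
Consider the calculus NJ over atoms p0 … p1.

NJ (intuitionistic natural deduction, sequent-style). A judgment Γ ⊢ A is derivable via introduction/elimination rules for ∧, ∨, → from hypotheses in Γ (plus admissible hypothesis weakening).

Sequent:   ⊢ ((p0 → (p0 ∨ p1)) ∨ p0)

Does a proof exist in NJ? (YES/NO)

Derivation (root first):
[∨I₁]  ⊢ ((p0 → (p0 ∨ p1)) ∨ p0)
  [→I]  ⊢ (p0 → (p0 ∨ p1))
    [∨I₁] p0 ⊢ (p0 ∨ p1)
      [Ax] p0 ⊢ p0

Result: YES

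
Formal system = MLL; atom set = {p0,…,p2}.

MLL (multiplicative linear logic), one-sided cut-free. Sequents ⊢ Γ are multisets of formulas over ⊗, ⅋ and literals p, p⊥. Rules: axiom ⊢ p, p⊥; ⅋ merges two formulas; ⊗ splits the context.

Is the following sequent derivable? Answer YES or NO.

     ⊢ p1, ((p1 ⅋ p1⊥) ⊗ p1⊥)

Proof tree:
[⊗]  ⊢ p1, ((p1 ⅋ p1⊥) ⊗ p1⊥)
  [⅋]  ⊢ (p1 ⅋ p1⊥)
    [Ax]  ⊢ p1, p1⊥
  [Ax]  ⊢ p1, p1⊥

Result: YES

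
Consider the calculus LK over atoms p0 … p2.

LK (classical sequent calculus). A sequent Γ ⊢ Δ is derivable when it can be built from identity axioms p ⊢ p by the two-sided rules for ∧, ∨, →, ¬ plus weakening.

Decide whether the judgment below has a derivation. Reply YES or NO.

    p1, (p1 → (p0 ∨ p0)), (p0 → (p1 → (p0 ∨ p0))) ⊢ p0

Derivation trace:
[→L] p1, (p1 → (p0 ∨ p0)), (p0 → (p1 → (p0 ∨ p0))) ⊢ p0
  [→L] p1, (p1 → (p0 ∨ p0)) ⊢ p0
    [Ax] p1 ⊢ p1
    [∨L] (p0 ∨ p0) ⊢ p0
      [Ax] p0 ⊢ p0
      [Ax] p0 ⊢ p0
  [→L] p1, (p1 → (p0 ∨ p0)) ⊢ p0
    [Ax] p1 ⊢ p1
    [∨L] (p0 ∨ p0) ⊢ p0
      [Ax] p0 ⊢ p0
      [Ax] p0 ⊢ p0

Result: YES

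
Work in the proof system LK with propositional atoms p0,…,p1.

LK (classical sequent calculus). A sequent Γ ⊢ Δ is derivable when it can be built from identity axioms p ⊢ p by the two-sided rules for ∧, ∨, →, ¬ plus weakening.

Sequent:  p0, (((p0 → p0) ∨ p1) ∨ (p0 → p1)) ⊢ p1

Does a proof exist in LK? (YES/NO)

Search for a countermodel by truth-table:
  v=00: Γ:[p0=F, (((p0 → p0) ∨ p1) ∨ (p0 → p1))=T] Δ:[p1=F] refutes=False
  v=01: Γ:[p0=F, (((p0 → p0) ∨ p1) ∨ (p0 → p1))=T] Δ:[p1=T] refutes=False
  v=10: Γ:[p0=T, (((p0 → p0) ∨ p1) ∨ (p0 → p1))=T] Δ:[p1=F] refutes=True  ← countermodel

Result: NO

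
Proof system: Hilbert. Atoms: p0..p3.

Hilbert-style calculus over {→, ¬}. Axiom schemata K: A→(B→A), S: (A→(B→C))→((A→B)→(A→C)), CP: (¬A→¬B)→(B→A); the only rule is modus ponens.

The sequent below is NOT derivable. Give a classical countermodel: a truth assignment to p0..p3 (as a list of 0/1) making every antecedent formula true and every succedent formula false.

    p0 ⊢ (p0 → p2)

Search for a countermodel by truth-table:
  v=0000: Γ:[p0=F] Δ:[(p0 → p2)=T] refutes=False
  v=0001: Γ:[p0=F] Δ:[(p0 → p2)=T] refutes=False
  v=0010: Γ:[p0=F] Δ:[(p0 → p2)=T] refutes=False
  v=0011: Γ:[p0=F] Δ:[(p0 → p2)=T] refutes=False
  v=0100: Γ:[p0=F] Δ:[(p0 → p2)=T] refutes=False
  v=0101: Γ:[p0=F] Δ:[(p0 → p2)=T] refutes=False
  v=0110: Γ:[p0=F] Δ:[(p0 → p2)=T] refutes=False
  v=0111: Γ:[p0=F] Δ:[(p0 → p2)=T] refutes=False
  v=1000: Γ:[p0=T] Δ:[(p0 → p2)=F] refutes=True  ← countermodel

Result: [1, 0, 0, 0]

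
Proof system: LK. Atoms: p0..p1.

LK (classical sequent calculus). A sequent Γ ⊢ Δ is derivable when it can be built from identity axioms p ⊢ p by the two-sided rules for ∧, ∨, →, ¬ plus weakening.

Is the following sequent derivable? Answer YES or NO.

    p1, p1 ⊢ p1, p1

Derivation (root first):
[WL] p1, p1 ⊢ p1, p1
  [WR] p1 ⊢ p1, p1
    [Ax] p1 ⊢ p1

Result: YES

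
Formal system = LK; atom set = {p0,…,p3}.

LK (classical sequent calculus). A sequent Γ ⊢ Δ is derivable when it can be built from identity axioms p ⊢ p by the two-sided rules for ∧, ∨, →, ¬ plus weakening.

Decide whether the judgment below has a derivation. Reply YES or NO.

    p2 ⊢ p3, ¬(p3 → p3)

Search for a countermodel by truth-table:
  v=0000: Γ:[p2=F] Δ:[p3=F, ¬(p3 → p3)=F] refutes=False
  v=0001: Γ:[p2=F] Δ:[p3=T, ¬(p3 → p3)=F] refutes=False
  v=0010: Γ:[p2=T] Δ:[p3=F, ¬(p3 → p3)=F] refutes=True  ← countermodel

Result: NO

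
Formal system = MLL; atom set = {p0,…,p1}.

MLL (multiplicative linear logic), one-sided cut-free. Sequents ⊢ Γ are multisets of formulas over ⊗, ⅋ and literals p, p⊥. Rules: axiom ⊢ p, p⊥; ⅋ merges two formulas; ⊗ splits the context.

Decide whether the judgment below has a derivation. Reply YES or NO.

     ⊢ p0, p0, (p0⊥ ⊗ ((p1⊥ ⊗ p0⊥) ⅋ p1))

Derivation (root first):
[⊗]  ⊢ p0, p0, (p0⊥ ⊗ ((p1⊥ ⊗ p0⊥) ⅋ p1))
  [Ax]  ⊢ p0, p0⊥
  [⅋]  ⊢ p0, ((p1⊥ ⊗ p0⊥) ⅋ p1)
    [⊗]  ⊢ p1, p0, (p1⊥ ⊗ p0⊥)
      [Ax]  ⊢ p1, p1⊥
      [Ax]  ⊢ p0, p0⊥

Result: YES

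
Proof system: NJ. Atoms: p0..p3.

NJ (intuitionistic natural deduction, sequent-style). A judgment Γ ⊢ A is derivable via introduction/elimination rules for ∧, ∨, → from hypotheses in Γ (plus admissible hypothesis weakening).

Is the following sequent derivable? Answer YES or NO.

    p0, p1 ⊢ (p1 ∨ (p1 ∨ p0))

Derivation (root first):
[∨I₂] p0, p1 ⊢ (p1 ∨ (p1 ∨ p0))
  [Wk] p0, p1 ⊢ (p1 ∨ p0)
    [∨I₂] p0 ⊢ (p1 ∨ p0)
      [Ax] p0 ⊢ p0

Result: YES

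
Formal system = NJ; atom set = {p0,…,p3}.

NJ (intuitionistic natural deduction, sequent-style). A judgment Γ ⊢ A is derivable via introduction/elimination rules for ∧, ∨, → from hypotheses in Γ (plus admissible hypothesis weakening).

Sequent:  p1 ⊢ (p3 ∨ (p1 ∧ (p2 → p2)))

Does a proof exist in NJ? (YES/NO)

Derivation trace:
[∨I₂] p1 ⊢ (p3 ∨ (p1 ∧ (p2 → p2)))
  [∧I] p1 ⊢ (p1 ∧ (p2 → p2))
    [Ax] p1 ⊢ p1
    [→I]  ⊢ (p2 → p2)
      [Ax] p2 ⊢ p2

Result: YES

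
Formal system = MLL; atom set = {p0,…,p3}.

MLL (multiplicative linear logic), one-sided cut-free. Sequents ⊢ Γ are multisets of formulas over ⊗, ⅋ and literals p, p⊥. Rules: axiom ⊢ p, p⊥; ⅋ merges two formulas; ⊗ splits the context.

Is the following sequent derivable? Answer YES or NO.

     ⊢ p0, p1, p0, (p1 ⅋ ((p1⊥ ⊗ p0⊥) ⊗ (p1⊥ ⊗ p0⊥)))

Derivation (root first):
[⅋]  ⊢ p0, p1, p0, (p1 ⅋ ((p1⊥ ⊗ p0⊥) ⊗ (p1⊥ ⊗ p0⊥)))
  [⊗]  ⊢ p1, p0, p1, p0, ((p1⊥ ⊗ p0⊥) ⊗ (p1⊥ ⊗ p0⊥))
    [⊗]  ⊢ p1, p0, (p1⊥ ⊗ p0⊥)
      [Ax]  ⊢ p1, p1⊥
      [Ax]  ⊢ p0, p0⊥
    [⊗]  ⊢ p1, p0, (p1⊥ ⊗ p0⊥)
      [Ax]  ⊢ p1, p1⊥
      [Ax]  ⊢ p0, p0⊥

Result: YES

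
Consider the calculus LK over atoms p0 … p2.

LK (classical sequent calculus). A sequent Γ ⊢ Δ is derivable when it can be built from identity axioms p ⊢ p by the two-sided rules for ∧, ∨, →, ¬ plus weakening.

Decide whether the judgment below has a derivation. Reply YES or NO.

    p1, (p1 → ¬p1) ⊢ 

Derivation (root first):
[→L] p1, (p1 → ¬p1) ⊢ 
  [Ax] p1 ⊢ p1
  [¬L] p1, ¬p1 ⊢ 
    [Ax] p1 ⊢ p1

Result: YES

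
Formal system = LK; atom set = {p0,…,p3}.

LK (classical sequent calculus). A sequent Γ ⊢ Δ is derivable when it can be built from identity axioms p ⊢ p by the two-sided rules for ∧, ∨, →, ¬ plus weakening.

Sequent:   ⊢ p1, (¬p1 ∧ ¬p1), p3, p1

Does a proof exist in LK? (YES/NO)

Derivation trace:
[WR]  ⊢ p1, (¬p1 ∧ ¬p1), p3, p1
  [WR]  ⊢ p1, (¬p1 ∧ ¬p1), p3
    [∧R]  ⊢ p1, (¬p1 ∧ ¬p1)
      [¬R]  ⊢ p1, ¬p1
        [Ax] p1 ⊢ p1
      [¬R]  ⊢ p1, ¬p1
        [Ax] p1 ⊢ p1

Result: YES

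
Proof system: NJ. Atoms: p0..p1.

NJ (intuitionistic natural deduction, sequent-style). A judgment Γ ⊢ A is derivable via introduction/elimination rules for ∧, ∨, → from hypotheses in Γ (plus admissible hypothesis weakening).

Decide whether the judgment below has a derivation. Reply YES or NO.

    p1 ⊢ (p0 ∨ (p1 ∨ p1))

Derivation (root first):
[∨I₂] p1 ⊢ (p0 ∨ (p1 ∨ p1))
  [∨I₁] p1 ⊢ (p1 ∨ p1)
    [Ax] p1 ⊢ p1

Result: YES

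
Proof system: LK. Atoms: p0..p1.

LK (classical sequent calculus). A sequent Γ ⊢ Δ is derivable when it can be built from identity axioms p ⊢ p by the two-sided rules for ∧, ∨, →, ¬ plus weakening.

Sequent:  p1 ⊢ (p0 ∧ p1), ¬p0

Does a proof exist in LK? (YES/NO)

Proof tree:
[¬R] p1 ⊢ (p0 ∧ p1), ¬p0
  [∧R] p1, p0 ⊢ (p0 ∧ p1)
    [Ax] p0 ⊢ p0
    [Ax] p1 ⊢ p1

Result: YES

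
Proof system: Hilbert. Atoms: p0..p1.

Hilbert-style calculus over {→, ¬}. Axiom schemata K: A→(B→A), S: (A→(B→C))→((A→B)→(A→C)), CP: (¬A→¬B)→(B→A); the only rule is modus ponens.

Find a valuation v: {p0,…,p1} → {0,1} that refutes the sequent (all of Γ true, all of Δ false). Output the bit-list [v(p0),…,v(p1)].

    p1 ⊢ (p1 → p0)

Search for a countermodel by truth-table:
  v=00: Γ:[p1=F] Δ:[(p1 → p0)=T] refutes=False
  v=01: Γ:[p1=T] Δ:[(p1 → p0)=F] refutes=True  ← countermodel

Result: [0, 1]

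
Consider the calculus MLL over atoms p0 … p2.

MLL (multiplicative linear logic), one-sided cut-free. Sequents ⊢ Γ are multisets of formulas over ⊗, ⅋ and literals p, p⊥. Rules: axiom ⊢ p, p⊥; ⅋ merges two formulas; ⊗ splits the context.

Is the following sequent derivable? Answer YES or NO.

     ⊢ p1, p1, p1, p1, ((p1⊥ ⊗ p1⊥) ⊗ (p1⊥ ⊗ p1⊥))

Derivation (root first):
[⊗]  ⊢ p1, p1, p1, p1, ((p1⊥ ⊗ p1⊥) ⊗ (p1⊥ ⊗ p1⊥))
  [⊗]  ⊢ p1, p1, (p1⊥ ⊗ p1⊥)
    [Ax]  ⊢ p1, p1⊥
    [Ax]  ⊢ p1, p1⊥
  [⊗]  ⊢ p1, p1, (p1⊥ ⊗ p1⊥)
    [Ax]  ⊢ p1, p1⊥
    [Ax]  ⊢ p1, p1⊥

Result: YES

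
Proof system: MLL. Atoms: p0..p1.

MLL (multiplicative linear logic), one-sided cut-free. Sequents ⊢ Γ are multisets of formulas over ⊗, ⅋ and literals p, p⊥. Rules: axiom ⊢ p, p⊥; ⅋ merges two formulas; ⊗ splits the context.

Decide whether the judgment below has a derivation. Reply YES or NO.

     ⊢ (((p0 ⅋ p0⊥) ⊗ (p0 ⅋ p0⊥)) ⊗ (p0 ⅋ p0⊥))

Proof tree:
[⊗]  ⊢ (((p0 ⅋ p0⊥) ⊗ (p0 ⅋ p0⊥)) ⊗ (p0 ⅋ p0⊥))
  [⊗]  ⊢ ((p0 ⅋ p0⊥) ⊗ (p0 ⅋ p0⊥))
    [⅋]  ⊢ (p0 ⅋ p0⊥)
      [Ax]  ⊢ p0, p0⊥
    [⅋]  ⊢ (p0 ⅋ p0⊥)
      [Ax]  ⊢ p0, p0⊥
  [⅋]  ⊢ (p0 ⅋ p0⊥)
    [Ax]  ⊢ p0, p0⊥

Result: YES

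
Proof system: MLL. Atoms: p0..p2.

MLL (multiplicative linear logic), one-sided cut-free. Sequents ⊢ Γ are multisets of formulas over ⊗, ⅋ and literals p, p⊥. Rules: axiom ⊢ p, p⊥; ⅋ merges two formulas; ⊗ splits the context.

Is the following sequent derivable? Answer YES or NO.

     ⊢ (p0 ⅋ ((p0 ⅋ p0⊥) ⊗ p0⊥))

Derivation trace:
[⅋]  ⊢ (p0 ⅋ ((p0 ⅋ p0⊥) ⊗ p0⊥))
  [⊗]  ⊢ p0, ((p0 ⅋ p0⊥) ⊗ p0⊥)
    [⅋]  ⊢ (p0 ⅋ p0⊥)
      [Ax]  ⊢ p0, p0⊥
    [Ax]  ⊢ p0, p0⊥

Result: YES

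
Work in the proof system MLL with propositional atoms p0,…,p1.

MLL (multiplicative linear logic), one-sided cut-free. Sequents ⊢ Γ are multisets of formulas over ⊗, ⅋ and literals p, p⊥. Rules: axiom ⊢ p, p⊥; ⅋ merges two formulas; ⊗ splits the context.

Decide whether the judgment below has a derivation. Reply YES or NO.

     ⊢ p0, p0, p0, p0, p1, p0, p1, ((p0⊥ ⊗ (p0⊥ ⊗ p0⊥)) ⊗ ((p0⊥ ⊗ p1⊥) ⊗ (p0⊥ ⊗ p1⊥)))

Proof tree:
[⊗]  ⊢ p0, p0, p0, p0, p1, p0, p1, ((p0⊥ ⊗ (p0⊥ ⊗ p0⊥)) ⊗ ((p0⊥ ⊗ p1⊥) ⊗ (p0⊥ ⊗ p1⊥)))
  [⊗]  ⊢ p0, p0, p0, (p0⊥ ⊗ (p0⊥ ⊗ p0⊥))
    [Ax]  ⊢ p0, p0⊥
    [⊗]  ⊢ p0, p0, (p0⊥ ⊗ p0⊥)
      [Ax]  ⊢ p0, p0⊥
      [Ax]  ⊢ p0, p0⊥
  [⊗]  ⊢ p0, p1, p0, p1, ((p0⊥ ⊗ p1⊥) ⊗ (p0⊥ ⊗ p1⊥))
    [⊗]  ⊢ p0, p1, (p0⊥ ⊗ p1⊥)
      [Ax]  ⊢ p0, p0⊥
      [Ax]  ⊢ p1, p1⊥
    [⊗]  ⊢ p0, p1, (p0⊥ ⊗ p1⊥)
      [Ax]  ⊢ p0, p0⊥
      [Ax]  ⊢ p1, p1⊥

Result: YES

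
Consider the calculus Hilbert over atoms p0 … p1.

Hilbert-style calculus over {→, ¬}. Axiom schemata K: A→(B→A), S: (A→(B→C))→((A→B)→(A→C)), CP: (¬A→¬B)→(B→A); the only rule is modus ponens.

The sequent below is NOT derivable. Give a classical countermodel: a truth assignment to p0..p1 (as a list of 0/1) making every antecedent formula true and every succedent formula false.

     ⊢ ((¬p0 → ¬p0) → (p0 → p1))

Enumerate valuations to refute Γ ⊢ Δ:
  v=00: Γ:[] Δ:[((¬p0 → ¬p0) → (p0 → p1))=T] refutes=False
  v=01: Γ:[] Δ:[((¬p0 → ¬p0) → (p0 → p1))=T] refutes=False
  v=10: Γ:[] Δ:[((¬p0 → ¬p0) → (p0 → p1))=F] refutes=True  ← countermodel

Result: [1, 0]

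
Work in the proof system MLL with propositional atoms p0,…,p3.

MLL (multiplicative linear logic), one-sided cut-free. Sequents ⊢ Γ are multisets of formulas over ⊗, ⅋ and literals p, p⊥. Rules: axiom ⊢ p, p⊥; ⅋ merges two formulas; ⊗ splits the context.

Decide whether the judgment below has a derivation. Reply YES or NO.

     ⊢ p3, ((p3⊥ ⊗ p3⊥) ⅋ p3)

Derivation (root first):
[⅋]  ⊢ p3, ((p3⊥ ⊗ p3⊥) ⅋ p3)
  [⊗]  ⊢ p3, p3, (p3⊥ ⊗ p3⊥)
    [Ax]  ⊢ p3, p3⊥
    [Ax]  ⊢ p3, p3⊥

Result: YES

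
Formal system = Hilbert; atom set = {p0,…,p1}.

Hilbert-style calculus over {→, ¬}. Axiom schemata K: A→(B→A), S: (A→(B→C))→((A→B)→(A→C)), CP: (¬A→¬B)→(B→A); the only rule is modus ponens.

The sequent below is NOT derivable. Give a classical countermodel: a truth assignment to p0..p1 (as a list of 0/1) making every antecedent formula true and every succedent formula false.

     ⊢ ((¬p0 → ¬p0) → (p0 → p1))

Truth-table refutation:
  v=00: Γ:[] Δ:[((¬p0 → ¬p0) → (p0 → p1))=T] refutes=False
  v=01: Γ:[] Δ:[((¬p0 → ¬p0) → (p0 → p1))=T] refutes=False
  v=10: Γ:[] Δ:[((¬p0 → ¬p0) → (p0 → p1))=F] refutes=True  ← countermodel

Result: [1, 0]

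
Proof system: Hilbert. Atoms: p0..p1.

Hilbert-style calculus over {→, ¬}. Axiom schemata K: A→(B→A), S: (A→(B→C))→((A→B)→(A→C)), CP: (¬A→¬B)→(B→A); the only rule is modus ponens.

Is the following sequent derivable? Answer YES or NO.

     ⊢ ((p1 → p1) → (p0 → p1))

Search for a countermodel by truth-table:
  v=00: Γ:[] Δ:[((p1 → p1) → (p0 → p1))=T] refutes=False
  v=01: Γ:[] Δ:[((p1 → p1) → (p0 → p1))=T] refutes=False
  v=10: Γ:[] Δ:[((p1 → p1) → (p0 → p1))=F] refutes=True  ← countermodel

Result: NO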